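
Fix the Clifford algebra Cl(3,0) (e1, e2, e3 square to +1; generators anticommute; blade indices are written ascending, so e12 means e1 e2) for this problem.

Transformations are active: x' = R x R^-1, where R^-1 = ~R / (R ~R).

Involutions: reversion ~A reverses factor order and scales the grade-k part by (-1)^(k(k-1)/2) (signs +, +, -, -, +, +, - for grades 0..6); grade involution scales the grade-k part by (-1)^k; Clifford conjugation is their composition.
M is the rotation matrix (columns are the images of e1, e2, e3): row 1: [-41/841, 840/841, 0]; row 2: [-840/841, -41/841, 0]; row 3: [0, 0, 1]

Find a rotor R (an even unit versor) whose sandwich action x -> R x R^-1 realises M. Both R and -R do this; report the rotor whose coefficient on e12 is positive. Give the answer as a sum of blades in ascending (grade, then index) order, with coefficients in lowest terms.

Method: write R = a + b12*e12 + b13*e13 + b23*e23 with a^2 + b12^2 + b13^2 + b23^2 = 1 (so R^-1 = ~R). Expanding the columns R e_j ~R gives tr M = 4a^2 - 1 and, from the antisymmetric part, M21 - M12 = -4a*b12, M13 - M31 = 4a*b13, M32 - M23 = -4a*b23.
Here tr M = 759/841, so a^2 = (1 + tr M)/4 = 400/841 and a = ±20/29. Taking a = 20/29: M21 - M12 = -1680/841, M13 - M31 = 0, M32 - M23 = 0, giving b12 = 21/29, b13 = 0, b23 = 0, i.e. R = 20/29 + 21/29*e12.
Its e12 coefficient is already positive.
Answer: 20/29 + 21/29*e12. Uniqueness: Spin(3) -> SO(3) maps R and -R to the same rotation of trace 759/841; fixing the sign of the e12 coefficient removes the ambiguity.


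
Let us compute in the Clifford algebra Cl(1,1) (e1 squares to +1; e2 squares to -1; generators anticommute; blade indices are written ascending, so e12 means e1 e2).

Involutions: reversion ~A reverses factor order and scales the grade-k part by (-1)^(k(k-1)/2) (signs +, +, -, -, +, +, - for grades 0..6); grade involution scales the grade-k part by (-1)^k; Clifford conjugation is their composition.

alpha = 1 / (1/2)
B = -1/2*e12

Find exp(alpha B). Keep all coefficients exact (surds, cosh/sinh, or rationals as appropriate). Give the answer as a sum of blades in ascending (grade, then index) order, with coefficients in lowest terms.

B^2 = (-1/2)^2*(e12)^2 = 1/4*(+1) = 1/4 (a basis 2-blade squares to minus the product of its generators' squares).
B^2 = 1/4 — since the square is positive, the closed form is hyperbolic: l = 1/2, alpha*l = 1, so exp(alpha B) = cosh(1) + (sinh(1)/(1/2))*B = cosh(1) + (2*sinh(1))*B.
Answer: cosh(1) - sinh(1)*e12


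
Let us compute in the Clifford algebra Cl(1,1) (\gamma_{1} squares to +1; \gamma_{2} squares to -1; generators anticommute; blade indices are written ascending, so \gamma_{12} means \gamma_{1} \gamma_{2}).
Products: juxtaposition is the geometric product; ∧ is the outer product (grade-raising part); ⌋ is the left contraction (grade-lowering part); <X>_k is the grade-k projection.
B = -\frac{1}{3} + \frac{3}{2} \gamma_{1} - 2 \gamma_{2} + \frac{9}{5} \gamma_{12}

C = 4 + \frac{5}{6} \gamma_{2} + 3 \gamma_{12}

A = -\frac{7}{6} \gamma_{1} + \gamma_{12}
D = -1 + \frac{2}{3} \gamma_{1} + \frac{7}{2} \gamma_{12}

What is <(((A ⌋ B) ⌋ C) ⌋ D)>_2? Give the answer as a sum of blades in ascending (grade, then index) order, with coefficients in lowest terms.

step 1: \frac{1}{20} - \frac{21}{10} \gamma_{2}
step 2: \frac{39}{20} - \frac{63}{10} \gamma_{1} + \frac{1}{24} \gamma_{2} + \frac{3}{20} \gamma_{12}
step 3: -\frac{45}{8} + \frac{347}{240} \gamma_{1} - \frac{441}{20} \gamma_{2} + \frac{273}{40} \gamma_{12}
step 4: \frac{273}{40} \gamma_{12}
Answer: \frac{273}{40} \gamma_{12}


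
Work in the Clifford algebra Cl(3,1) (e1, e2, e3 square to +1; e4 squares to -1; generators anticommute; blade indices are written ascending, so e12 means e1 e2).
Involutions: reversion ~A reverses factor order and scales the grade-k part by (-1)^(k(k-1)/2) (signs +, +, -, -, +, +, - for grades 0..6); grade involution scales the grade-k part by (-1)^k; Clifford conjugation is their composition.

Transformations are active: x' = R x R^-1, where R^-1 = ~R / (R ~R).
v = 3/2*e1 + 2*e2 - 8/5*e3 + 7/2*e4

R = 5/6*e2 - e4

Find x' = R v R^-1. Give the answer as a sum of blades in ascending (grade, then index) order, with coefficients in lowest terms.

~R = 5/6*e2 - e4, and R ~R = -11/36, so R^-1 = ~R / (-11/36).
R v = 31/6 - 5/4*e12 + 3/2*e14 - 4/3*e23 + 59/12*e24 - 8/5*e34
Answer: -3/2*e1 - 332/11*e2 + 8/5*e3 + 667/22*e4


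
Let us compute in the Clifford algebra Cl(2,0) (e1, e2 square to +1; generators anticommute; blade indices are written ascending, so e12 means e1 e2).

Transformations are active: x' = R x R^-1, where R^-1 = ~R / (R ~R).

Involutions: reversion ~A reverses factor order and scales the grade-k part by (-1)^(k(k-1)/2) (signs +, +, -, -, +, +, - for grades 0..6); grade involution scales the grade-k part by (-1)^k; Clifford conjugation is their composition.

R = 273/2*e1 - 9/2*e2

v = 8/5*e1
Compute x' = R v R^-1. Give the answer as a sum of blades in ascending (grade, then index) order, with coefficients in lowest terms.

~R = 273/2*e1 - 9/2*e2, and R ~R = 37305/2, so R^-1 = ~R / (37305/2).
R v = 1092/5 + 36/5*e12
Answer: 33088/20725*e1 - 2184/20725*e2


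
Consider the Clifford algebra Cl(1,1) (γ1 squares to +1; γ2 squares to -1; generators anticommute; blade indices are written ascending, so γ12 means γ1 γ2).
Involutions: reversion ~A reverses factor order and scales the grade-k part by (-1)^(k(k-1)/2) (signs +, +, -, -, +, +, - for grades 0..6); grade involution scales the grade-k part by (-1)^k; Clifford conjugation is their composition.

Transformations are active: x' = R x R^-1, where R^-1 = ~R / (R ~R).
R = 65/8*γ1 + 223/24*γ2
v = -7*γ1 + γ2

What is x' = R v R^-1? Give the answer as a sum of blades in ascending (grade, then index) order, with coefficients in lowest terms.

~R = 65/8*γ1 + 223/24*γ2, and R ~R = -1463/72, so R^-1 = ~R / (-1463/72).
R v = -397/6 + 439/6*γ12
Answer: 87656/1463*γ1 + 87068/1463*γ2


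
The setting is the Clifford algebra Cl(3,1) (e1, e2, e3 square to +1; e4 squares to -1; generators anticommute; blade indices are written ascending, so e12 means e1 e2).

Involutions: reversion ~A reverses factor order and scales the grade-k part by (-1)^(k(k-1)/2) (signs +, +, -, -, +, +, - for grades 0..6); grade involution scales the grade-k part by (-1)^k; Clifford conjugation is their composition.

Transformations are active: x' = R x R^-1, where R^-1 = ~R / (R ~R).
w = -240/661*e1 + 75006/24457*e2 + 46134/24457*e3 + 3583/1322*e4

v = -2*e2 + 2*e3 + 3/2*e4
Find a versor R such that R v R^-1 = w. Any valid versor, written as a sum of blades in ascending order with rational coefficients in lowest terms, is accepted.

Take R = v + w = -240/661*e1 + 26092/24457*e2 + 95048/24457*e3 + 2783/661*e4. Because q(v) = q(w) = 23/4, conjugation by R sends v exactly to w.
Answer: -240/661*e1 + 26092/24457*e2 + 95048/24457*e3 + 2783/661*e4


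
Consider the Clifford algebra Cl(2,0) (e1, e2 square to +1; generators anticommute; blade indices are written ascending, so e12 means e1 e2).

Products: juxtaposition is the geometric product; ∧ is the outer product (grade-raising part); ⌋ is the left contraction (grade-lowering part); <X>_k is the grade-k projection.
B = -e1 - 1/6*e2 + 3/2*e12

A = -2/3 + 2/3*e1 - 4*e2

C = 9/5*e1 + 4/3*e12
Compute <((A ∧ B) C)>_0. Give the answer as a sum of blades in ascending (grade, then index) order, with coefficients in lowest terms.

step 1: 2/3*e1 + 1/9*e2 - 46/9*e12
step 2: 1082/135 - 4/27*e1 + 454/45*e2 - 1/5*e12
step 3: 1082/135
Answer: 1082/135


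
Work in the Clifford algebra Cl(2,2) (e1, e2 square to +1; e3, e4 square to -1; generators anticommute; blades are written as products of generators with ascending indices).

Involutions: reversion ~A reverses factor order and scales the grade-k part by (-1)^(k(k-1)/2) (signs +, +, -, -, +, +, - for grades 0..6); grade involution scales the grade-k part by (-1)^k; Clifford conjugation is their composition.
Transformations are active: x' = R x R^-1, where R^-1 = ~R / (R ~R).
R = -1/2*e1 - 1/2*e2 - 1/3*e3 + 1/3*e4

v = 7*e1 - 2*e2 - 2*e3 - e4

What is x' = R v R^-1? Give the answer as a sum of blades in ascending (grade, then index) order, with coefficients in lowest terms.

~R = -1/2*e1 - 1/2*e2 - 1/3*e3 + 1/3*e4, and R ~R = 5/18, so R^-1 = ~R / (5/18).
R v = -17/6 + 9/2*e1 e2 + 10/3*e1 e3 - 11/6*e1 e4 + 1/3*e2 e3 + 7/6*e2 e4 + e3 e4
Answer: 16/5*e1 + 61/5*e2 + 44/5*e3 - 29/5*e4


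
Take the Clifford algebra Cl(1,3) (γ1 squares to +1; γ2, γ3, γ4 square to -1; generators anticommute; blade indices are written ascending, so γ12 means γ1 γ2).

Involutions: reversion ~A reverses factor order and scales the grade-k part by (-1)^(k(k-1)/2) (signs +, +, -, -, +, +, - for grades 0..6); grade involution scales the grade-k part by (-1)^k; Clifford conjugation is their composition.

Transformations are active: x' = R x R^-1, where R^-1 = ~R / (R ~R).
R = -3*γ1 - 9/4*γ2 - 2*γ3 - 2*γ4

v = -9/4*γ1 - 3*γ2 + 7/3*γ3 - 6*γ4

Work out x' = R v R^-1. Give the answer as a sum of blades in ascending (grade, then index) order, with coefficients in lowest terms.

~R = -3*γ1 - 9/4*γ2 - 2*γ3 - 2*γ4, and R ~R = -65/16, so R^-1 = ~R / (-65/16).
R v = -22/3 + 63/16*γ12 - 23/2*γ13 + 27/2*γ14 - 45/4*γ23 + 15/2*γ24 + 50/3*γ34
Answer: -2231/260*γ1 - 333/65*γ2 - 621/65*γ3 - 238/195*γ4


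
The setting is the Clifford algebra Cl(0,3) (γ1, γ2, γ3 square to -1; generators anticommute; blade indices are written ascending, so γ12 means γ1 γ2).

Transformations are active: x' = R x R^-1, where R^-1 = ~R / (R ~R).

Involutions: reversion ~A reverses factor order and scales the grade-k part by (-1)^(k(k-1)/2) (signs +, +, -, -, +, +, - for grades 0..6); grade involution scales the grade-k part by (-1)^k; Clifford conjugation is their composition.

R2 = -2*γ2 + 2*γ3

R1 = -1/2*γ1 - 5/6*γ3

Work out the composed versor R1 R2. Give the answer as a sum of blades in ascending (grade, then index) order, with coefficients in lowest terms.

Distribute over the terms of R1 (each basis-blade product reordered to ascending indices, repeated generators contracted through their squares):
(-1/2*γ1) R2 = γ12 - γ13
(-5/6*γ3) R2 = 5/3 - 5/3*γ23
Summing the partial products and collecting blades:
Answer: 5/3 + γ12 - γ13 - 5/3*γ23


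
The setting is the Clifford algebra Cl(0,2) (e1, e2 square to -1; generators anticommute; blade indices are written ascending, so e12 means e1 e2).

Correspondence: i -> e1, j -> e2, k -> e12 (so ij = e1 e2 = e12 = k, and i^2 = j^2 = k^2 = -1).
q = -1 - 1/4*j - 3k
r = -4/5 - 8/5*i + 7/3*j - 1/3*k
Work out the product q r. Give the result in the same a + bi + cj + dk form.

In blades: q = -1 - 1/4*e2 - 3*e12, r = -4/5 - 8/5*e1 + 7/3*e2 - 1/3*e12.
Distribute q over r term by term (generator squares from the signature, products reordered to ascending indices): (-1)*r = 4/5 + 8/5*e1 - 7/3*e2 + 1/3*e12; (-1/4*e2)*r = 7/12 + 1/12*e1 + 1/5*e2 - 2/5*e12; (-3*e12)*r = -1 + 7*e1 + 24/5*e2 + 12/5*e12.
Sum: 23/60 + 521/60*e1 + 8/3*e2 + 7/3*e12; translating back through the correspondence:
Answer: 23/60 + 521/60*i + 8/3*j + 7/3*k


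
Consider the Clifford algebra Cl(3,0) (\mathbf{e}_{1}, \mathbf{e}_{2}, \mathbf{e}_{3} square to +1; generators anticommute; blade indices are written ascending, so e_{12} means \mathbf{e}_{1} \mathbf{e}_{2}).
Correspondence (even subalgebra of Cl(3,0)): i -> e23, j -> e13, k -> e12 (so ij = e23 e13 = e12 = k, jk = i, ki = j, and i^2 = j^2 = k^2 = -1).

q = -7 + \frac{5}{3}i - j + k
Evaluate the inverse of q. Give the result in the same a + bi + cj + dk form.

In blades: q = -7 + e_{12} - e_{13} + \frac{5}{3} e_{23}.
With qbar = -7 - e_{12} + e_{13} - \frac{5}{3} e_{23} (scalar fixed, mapped units negated), q qbar = \frac{484}{9} (the sum of squared coefficients), so q^-1 = qbar / (\frac{484}{9}) = -\frac{63}{484} - \frac{9}{484} e_{12} + \frac{9}{484} e_{13} - \frac{15}{484} e_{23}; translating back:
Answer: -\frac{63}{484} - \frac{15}{484}i + \frac{9}{484}j - \frac{9}{484}k


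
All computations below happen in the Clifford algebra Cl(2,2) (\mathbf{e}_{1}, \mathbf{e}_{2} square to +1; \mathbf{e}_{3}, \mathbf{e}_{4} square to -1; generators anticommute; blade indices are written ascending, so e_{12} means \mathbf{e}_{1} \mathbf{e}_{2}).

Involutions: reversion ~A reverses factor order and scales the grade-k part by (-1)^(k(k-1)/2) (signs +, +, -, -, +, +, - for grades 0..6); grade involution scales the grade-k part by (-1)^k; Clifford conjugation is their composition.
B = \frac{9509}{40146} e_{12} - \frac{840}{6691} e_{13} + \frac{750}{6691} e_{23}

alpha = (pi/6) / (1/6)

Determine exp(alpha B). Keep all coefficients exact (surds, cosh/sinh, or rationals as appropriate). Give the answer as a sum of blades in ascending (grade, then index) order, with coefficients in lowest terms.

B^2 term by term: the squares give (\frac{9509}{40146})^2*(e_{12})^2 + (-\frac{840}{6691})^2*(e_{13})^2 + (\frac{750}{6691})^2*(e_{23})^2 = \frac{90421081}{1611701316}*(-1) + \frac{705600}{44769481}*(+1) + \frac{562500}{44769481}*(+1) = -\frac{1}{36} (each basis 2-blade squares to minus the product of its generators' squares); cross terms between blades sharing an index anticommute and cancel. So B^2 = -\frac{1}{36}.
B^2 = -\frac{1}{36} — B^2 < 0, so the exponential closes trigonometrically: l = \frac{1}{6}, alpha*l = \frac{\pi}{6}, so exp(alpha B) = cos(\frac{\pi}{6}) + (sin(\frac{\pi}{6})/(\frac{1}{6}))*B = \frac{\sqrt{3}}{2} + (3)*B.
Answer: \frac{\sqrt{3}}{2} + \frac{9509}{13382} e_{12} - \frac{2520}{6691} e_{13} + \frac{2250}{6691} e_{23}


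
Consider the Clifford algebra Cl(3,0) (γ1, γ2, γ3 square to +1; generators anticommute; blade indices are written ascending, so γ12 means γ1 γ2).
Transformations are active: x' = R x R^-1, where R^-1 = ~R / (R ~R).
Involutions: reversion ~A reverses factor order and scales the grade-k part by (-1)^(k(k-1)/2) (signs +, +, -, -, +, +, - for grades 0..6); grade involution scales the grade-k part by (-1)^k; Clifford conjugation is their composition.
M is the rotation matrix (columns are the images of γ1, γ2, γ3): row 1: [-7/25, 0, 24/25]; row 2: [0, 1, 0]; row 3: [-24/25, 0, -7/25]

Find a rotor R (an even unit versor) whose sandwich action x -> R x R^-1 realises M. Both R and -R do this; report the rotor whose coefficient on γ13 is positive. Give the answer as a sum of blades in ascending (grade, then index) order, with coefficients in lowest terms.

Method: write R = a + b12*γ12 + b13*γ13 + b23*γ23 with a^2 + b12^2 + b13^2 + b23^2 = 1 (so R^-1 = ~R). Expanding the columns R e_j ~R gives tr M = 4a^2 - 1 and, from the antisymmetric part, M21 - M12 = -4a*b12, M13 - M31 = 4a*b13, M32 - M23 = -4a*b23.
Here tr M = 11/25, so a^2 = (1 + tr M)/4 = 9/25 and a = ±3/5. Taking a = 3/5: M21 - M12 = 0, M13 - M31 = 48/25, M32 - M23 = 0, giving b12 = 0, b13 = 4/5, b23 = 0, i.e. R = 3/5 + 4/5*γ13.
Its γ13 coefficient is already positive.
Answer: 3/5 + 4/5*γ13. Note: both R and -R realise this M (trace 11/25); the covering map identifies them, and the γ13-coefficient sign is the tie-breaker.


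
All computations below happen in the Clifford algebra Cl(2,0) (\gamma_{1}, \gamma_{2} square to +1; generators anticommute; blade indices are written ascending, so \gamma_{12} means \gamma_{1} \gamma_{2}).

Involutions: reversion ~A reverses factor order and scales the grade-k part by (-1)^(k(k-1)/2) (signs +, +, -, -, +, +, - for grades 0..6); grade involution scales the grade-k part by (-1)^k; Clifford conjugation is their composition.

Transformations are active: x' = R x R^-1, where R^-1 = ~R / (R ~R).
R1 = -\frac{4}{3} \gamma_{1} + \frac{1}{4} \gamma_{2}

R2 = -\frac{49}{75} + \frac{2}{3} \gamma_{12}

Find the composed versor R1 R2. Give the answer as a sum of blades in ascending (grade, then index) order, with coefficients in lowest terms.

Distribute over the terms of R1 (each basis-blade product reordered to ascending indices, repeated generators contracted through their squares):
(-\frac{4}{3} \gamma_{1}) R2 = \frac{196}{225} \gamma_{1} - \frac{8}{9} \gamma_{2}
(\frac{1}{4} \gamma_{2}) R2 = -\frac{1}{6} \gamma_{1} - \frac{49}{300} \gamma_{2}
Summing the partial products and collecting blades:
Answer: \frac{317}{450} \gamma_{1} - \frac{947}{900} \gamma_{2}


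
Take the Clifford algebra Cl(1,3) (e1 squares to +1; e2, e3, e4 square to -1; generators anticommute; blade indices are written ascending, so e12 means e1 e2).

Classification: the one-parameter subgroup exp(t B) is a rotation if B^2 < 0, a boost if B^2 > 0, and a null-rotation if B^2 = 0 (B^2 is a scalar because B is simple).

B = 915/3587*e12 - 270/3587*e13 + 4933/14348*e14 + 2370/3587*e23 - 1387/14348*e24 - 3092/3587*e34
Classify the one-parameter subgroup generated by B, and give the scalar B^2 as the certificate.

B^2 term by term: the squares give (915/3587)^2*(e12)^2 + (-270/3587)^2*(e13)^2 + (4933/14348)^2*(e14)^2 + (2370/3587)^2*(e23)^2 + (-1387/14348)^2*(e24)^2 + (-3092/3587)^2*(e34)^2 = 837225/12866569*(+1) + 72900/12866569*(+1) + 24334489/205865104*(+1) + 5616900/12866569*(-1) + 1923769/205865104*(-1) + 9560464/12866569*(-1) = -1 (each basis 2-blade squares to minus the product of its generators' squares); cross terms between blades sharing an index anticommute and cancel; the commuting (index-disjoint) pairs give grade-4 terms 2*c*c'*(blade product), which cancel blade by blade — e1234: -5658360/12866569 - 187245/12866569 + 5845605/12866569 = 0 — confirming B is simple. So B^2 = -1.
Answer: rotation, certificate B^2 = -1. Key observation: B^2 = -1 is a conjugation invariant, so its sign decides the class regardless of the surface form of B.


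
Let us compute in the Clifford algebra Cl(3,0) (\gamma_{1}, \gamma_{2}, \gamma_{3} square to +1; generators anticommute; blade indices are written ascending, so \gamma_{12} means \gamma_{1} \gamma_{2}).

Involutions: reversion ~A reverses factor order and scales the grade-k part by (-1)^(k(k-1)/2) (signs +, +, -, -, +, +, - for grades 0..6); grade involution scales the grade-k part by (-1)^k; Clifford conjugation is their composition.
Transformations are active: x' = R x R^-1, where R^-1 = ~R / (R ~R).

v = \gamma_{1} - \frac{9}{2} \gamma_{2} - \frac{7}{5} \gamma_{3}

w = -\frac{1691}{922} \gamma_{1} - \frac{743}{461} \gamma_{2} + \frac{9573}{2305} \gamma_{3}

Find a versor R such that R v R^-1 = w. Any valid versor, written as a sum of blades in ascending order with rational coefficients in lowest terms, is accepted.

A norm check does it: q(v) = q(w) = \frac{2321}{100}, hence R = v + w = -\frac{769}{922} \gamma_{1} - \frac{5635}{922} \gamma_{2} + \frac{6346}{2305} \gamma_{3} realises the map — parallel part kept, (v - w)/2 negated, v carried to w.
Answer: -\frac{769}{922} \gamma_{1} - \frac{5635}{922} \gamma_{2} + \frac{6346}{2305} \gamma_{3}


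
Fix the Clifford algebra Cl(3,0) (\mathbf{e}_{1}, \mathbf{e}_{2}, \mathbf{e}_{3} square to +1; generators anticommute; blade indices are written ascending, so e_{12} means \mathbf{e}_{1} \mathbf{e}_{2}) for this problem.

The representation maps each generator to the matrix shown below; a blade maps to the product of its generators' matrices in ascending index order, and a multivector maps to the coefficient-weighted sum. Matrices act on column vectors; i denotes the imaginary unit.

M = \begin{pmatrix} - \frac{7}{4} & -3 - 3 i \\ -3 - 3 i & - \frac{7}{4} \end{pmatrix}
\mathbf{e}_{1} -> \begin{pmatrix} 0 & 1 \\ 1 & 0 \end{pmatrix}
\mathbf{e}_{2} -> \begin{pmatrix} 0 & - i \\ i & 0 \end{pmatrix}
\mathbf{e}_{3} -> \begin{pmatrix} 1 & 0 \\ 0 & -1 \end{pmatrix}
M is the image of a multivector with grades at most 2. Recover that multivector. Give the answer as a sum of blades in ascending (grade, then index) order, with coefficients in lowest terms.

Method: 1, rho(e_{1}), rho(e_{2}), rho(e_{3}) form a trace-orthogonal basis of the 2x2 complex matrices (tr(X Y) = 2 if X = Y, else 0), so M = m0*1 + m1*rho(e_{1}) + m2*rho(e_{2}) + m3*rho(e_{3}) with m0 = tr(M)/2 = - \frac{7}{4}, m1 = tr(M rho(e_{1}))/2 = -3 - 3 i, m2 = tr(M rho(e_{2}))/2 = 0, m3 = tr(M rho(e_{3}))/2 = 0.
Multiplying table entries, the bivector images are rho(e_{12}) = i*rho(e_{3}), rho(e_{13}) = -i*rho(e_{2}), rho(e_{23}) = i*rho(e_{1}); with real blade coefficients the real parts of m0..m3 are the coefficients of 1, e_{1}, e_{2}, e_{3} and the imaginary parts give the bivectors (e_{23}: Im m1, e_{13}: -Im m2, e_{12}: Im m3).
Answer: -\frac{7}{4} - 3 e_{1} - 3 e_{23}


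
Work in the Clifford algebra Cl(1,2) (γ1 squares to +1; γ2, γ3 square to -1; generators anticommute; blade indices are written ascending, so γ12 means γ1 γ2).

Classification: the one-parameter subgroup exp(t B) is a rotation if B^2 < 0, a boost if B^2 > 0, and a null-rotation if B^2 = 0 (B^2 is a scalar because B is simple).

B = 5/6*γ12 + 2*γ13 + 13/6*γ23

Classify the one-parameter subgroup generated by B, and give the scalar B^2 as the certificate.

B^2 term by term: the squares give (5/6)^2*(γ12)^2 + (2)^2*(γ13)^2 + (13/6)^2*(γ23)^2 = 25/36*(+1) + 4*(+1) + 169/36*(-1) = 0 (each basis 2-blade squares to minus the product of its generators' squares); cross terms between blades sharing an index anticommute and cancel. So B^2 = 0.
Answer: null-rotation, certificate B^2 = 0. The scalar 0 is the complete invariant here: its sign names the subgroup type.


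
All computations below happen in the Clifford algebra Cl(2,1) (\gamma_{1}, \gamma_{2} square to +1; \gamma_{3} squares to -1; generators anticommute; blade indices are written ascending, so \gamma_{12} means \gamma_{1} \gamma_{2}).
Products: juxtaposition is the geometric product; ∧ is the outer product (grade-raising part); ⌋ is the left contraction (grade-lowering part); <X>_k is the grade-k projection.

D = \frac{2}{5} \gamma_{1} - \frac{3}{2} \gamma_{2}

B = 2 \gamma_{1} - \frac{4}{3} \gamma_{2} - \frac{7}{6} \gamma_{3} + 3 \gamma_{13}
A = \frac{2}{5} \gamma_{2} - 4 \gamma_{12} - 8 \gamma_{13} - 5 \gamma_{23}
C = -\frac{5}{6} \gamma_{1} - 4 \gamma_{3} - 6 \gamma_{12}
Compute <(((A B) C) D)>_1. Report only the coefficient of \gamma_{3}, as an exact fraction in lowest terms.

step 1: -\frac{368}{15} - 4 \gamma_{1} + \frac{13}{6} \gamma_{2} + \frac{28}{3} \gamma_{3} + \frac{71}{5} \gamma_{12} + \frac{173}{15} \gamma_{23} - \frac{86}{5} \gamma_{123}
step 2: \frac{1888}{15} + \frac{301}{9} \gamma_{1} + \frac{2459}{30} \gamma_{2} - \frac{76}{15} \gamma_{3} + \frac{14437}{180} \gamma_{12} + \frac{4184}{45} \gamma_{13} + \frac{17}{3} \gamma_{23} - \frac{11017}{90} \gamma_{123}
step 3: -\frac{19723}{180} - \frac{41977}{600} \gamma_{1} - \frac{99397}{450} \gamma_{2} - \frac{12911}{450} \gamma_{3} - \frac{12443}{150} \gamma_{12} - \frac{18159}{100} \gamma_{13} - \frac{12727}{225} \gamma_{23} + \frac{2126}{15} \gamma_{123}
step 4: -\frac{41977}{600} \gamma_{1} - \frac{99397}{450} \gamma_{2} - \frac{12911}{450} \gamma_{3}
Answer: -\frac{12911}{450}


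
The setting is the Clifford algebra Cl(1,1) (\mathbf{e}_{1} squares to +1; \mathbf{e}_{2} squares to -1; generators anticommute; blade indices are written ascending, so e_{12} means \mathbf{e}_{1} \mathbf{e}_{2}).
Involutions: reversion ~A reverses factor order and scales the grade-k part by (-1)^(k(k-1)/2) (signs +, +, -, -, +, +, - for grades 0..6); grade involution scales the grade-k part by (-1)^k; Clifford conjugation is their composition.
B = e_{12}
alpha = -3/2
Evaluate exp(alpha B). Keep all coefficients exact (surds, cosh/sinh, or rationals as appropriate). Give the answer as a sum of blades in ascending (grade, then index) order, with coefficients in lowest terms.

B^2 = (1)^2*(e_{12})^2 = 1*(+1) = 1 (a basis 2-blade squares to minus the product of its generators' squares).
B^2 = 1 — since the square is positive, the closed form is hyperbolic: l = 1, alpha*l = - \frac{3}{2}, so exp(alpha B) = cosh(- \frac{3}{2}) + (sinh(- \frac{3}{2})/1)*B = \cosh{\left(\frac{3}{2} \right)} + (- \sinh{\left(\frac{3}{2} \right)})*B.
Answer: \cosh{\left(\frac{3}{2} \right)} - \sinh{\left(\frac{3}{2} \right)} e_{12}


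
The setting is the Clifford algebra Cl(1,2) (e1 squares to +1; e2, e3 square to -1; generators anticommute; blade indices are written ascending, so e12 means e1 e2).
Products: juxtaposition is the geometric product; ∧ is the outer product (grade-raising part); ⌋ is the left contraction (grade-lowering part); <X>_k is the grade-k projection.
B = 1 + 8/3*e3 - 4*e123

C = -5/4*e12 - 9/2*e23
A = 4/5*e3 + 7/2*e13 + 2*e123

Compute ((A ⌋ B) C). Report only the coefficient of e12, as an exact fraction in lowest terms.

step 1: 88/15 + 14*e2 + 16/5*e12
step 2: -4 - 35/2*e1 + 63*e3 - 22/3*e12 + 72/5*e13 - 132/5*e23
Answer: -22/3


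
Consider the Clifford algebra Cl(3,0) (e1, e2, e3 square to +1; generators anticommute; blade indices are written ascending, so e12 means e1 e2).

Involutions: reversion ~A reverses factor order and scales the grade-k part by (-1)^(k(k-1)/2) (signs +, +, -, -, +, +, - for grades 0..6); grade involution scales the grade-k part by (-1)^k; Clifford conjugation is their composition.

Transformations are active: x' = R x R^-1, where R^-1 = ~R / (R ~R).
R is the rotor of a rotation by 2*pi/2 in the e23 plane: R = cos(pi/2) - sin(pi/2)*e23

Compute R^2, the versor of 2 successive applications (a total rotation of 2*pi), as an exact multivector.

Because a rotor carries half the rotation angle, composing 2 copies of this e23-plane rotor multiplies the phase: 2*(pi/2) = pi, hence R^2 = cos(pi) - sin(pi)*e23.
cos(pi) = -1 and sin(pi) = 0, so R^2 = -1. The total rotation 2*pi is 1 full turn, so every vector returns to itself, yet the rotor is -1, on the OTHER sheet of the double cover (an odd number of 2*pi turns).
Answer: -1


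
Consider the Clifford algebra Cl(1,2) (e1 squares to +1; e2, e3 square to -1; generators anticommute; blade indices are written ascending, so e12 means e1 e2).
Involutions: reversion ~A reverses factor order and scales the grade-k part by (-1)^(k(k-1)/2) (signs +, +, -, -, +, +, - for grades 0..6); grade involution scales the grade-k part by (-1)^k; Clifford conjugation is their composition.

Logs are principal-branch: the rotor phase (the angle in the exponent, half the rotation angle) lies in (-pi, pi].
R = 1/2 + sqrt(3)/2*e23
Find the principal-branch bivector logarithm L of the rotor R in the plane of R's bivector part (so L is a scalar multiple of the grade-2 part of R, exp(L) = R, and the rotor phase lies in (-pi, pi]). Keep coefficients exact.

The scalar part of R is 1/2, which pins the rotor phase on the principal branch; dividing the bivector part by the sine of that phase recovers the unit plane, and L is the phase times that plane.
Concretely: cos(phase) = 1/2 gives phase = ±pi/3, and since phase/sin(phase) is even the sign is immaterial: L = (phase/sin(phase)) * <R>_2 = (2*sqrt(3)*pi/9) * <R>_2.
Answer: pi/3*e23


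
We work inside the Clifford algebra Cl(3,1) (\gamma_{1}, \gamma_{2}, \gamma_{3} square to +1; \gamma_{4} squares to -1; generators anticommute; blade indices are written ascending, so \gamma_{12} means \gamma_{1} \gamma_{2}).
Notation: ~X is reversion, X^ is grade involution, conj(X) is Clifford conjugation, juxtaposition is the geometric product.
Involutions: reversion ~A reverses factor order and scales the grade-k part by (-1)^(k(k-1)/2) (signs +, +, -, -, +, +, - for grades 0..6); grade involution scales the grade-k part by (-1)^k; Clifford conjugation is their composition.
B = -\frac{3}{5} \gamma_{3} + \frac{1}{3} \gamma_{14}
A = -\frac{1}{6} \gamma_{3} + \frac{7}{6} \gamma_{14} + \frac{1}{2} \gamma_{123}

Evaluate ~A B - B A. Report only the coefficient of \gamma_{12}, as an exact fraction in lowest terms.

first term: -\frac{13}{45} + \frac{3}{10} \gamma_{12} - \frac{29}{45} \gamma_{134} - \frac{1}{6} \gamma_{234}
second term: \frac{22}{45} - \frac{3}{10} \gamma_{12} + \frac{34}{45} \gamma_{134} - \frac{1}{6} \gamma_{234}
Answer: \frac{3}{5}


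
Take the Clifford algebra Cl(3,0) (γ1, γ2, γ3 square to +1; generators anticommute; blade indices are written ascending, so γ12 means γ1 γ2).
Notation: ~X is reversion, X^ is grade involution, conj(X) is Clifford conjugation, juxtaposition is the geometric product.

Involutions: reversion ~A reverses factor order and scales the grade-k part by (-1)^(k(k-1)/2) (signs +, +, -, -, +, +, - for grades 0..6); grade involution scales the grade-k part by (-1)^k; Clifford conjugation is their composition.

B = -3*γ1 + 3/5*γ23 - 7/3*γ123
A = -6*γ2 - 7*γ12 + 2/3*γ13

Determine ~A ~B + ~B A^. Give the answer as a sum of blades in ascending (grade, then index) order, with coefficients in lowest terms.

first term: 175/9*γ2 - 221/15*γ3 - 92/5*γ12 + 49/5*γ13
second term: 203/9*γ2 + 269/15*γ3 - 92/5*γ12 - 91/5*γ13
Answer: 42*γ2 + 16/5*γ3 - 184/5*γ12 - 42/5*γ13


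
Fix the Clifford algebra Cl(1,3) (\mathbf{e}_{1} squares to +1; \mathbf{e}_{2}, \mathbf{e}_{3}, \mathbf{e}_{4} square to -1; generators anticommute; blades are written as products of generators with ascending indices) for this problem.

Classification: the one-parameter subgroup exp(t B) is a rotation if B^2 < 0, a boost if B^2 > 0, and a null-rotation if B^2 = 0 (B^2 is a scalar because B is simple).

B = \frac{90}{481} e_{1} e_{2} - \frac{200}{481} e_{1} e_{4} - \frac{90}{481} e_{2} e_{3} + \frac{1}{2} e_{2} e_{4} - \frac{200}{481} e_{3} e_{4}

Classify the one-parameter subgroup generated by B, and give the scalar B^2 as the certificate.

B^2 term by term: the squares give (\frac{90}{481})^2*(e_{1} e_{2})^2 + (-\frac{200}{481})^2*(e_{1} e_{4})^2 + (-\frac{90}{481})^2*(e_{2} e_{3})^2 + (\frac{1}{2})^2*(e_{2} e_{4})^2 + (-\frac{200}{481})^2*(e_{3} e_{4})^2 = \frac{8100}{231361}*(+1) + \frac{40000}{231361}*(+1) + \frac{8100}{231361}*(-1) + \frac{1}{4}*(-1) + \frac{40000}{231361}*(-1) = -\frac{1}{4} (each basis 2-blade squares to minus the product of its generators' squares); cross terms between blades sharing an index anticommute and cancel; the commuting (index-disjoint) pairs give grade-4 terms 2*c*c'*(blade product), which cancel blade by blade — e_{1} e_{2} e_{3} e_{4}: -\frac{36000}{231361} + \frac{36000}{231361} = 0 — confirming B is simple. So B^2 = -\frac{1}{4}.
Answer: rotation, certificate B^2 = -\frac{1}{4}. Why this suffices: the scalar -\frac{1}{4} survives any versor conjugation, so its sign alone determines the class however B is presented.


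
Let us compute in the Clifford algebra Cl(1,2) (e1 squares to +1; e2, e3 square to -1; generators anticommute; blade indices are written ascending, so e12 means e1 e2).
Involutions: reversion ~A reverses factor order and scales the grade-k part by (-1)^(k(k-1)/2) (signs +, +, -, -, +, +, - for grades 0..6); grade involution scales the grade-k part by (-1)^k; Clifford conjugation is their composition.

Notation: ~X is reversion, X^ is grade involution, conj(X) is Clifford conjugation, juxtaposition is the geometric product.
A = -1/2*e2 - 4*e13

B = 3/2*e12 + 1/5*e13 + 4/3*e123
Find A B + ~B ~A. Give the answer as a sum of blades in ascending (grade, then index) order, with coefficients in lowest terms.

first term: -4/5 - 3/4*e1 + 16/3*e2 - 2/3*e13 - 6*e23 + 1/10*e123
second term: -4/5 - 3/4*e1 + 16/3*e2 + 2/3*e13 + 6*e23 - 1/10*e123
Answer: -8/5 - 3/2*e1 + 32/3*e2


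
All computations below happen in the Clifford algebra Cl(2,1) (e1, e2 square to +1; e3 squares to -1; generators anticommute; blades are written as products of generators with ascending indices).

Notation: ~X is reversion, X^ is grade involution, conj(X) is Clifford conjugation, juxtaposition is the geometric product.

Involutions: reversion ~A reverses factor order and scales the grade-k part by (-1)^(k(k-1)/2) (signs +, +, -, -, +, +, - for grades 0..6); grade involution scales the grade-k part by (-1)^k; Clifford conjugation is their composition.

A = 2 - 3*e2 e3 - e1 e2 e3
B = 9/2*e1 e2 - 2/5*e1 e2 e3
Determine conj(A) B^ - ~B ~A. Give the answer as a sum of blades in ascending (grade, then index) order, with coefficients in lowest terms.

first term: -2/5 + 6/5*e1 + 9/2*e3 + 9*e1 e2 - 27/2*e1 e3 + 4/5*e1 e2 e3
second term: 2/5 + 6/5*e1 + 9/2*e3 - 9*e1 e2 - 27/2*e1 e3 + 4/5*e1 e2 e3
Answer: -4/5 + 18*e1 e2


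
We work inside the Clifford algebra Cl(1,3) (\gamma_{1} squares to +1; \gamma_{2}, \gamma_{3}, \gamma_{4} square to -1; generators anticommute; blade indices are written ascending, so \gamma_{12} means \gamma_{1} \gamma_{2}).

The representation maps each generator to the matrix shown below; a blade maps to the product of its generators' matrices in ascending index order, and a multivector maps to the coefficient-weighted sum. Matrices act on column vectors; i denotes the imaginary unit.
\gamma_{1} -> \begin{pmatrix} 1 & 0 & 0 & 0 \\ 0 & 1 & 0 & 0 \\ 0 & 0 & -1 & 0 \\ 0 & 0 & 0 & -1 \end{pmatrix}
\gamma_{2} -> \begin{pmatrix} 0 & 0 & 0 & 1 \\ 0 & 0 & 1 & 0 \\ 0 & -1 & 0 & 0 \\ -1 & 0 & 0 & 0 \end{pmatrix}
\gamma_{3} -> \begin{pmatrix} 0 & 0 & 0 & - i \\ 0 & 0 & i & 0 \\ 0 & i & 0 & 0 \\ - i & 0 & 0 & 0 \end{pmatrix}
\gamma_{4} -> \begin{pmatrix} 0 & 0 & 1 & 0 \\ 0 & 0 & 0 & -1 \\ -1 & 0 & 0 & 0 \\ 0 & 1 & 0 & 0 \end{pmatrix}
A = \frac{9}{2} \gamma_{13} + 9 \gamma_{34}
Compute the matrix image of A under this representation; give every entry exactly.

Bivector images (products of the table entries): rho(\gamma_{13}) = rho(\gamma_{1})rho(\gamma_{3}) = \begin{pmatrix} 0 & 0 & 0 & - i \\ 0 & 0 & i & 0 \\ 0 & - i & 0 & 0 \\ i & 0 & 0 & 0 \end{pmatrix}; rho(\gamma_{34}) = rho(\gamma_{3})rho(\gamma_{4}) = \begin{pmatrix} 0 & - i & 0 & 0 \\ - i & 0 & 0 & 0 \\ 0 & 0 & 0 & - i \\ 0 & 0 & - i & 0 \end{pmatrix}.
M = (\frac{9}{2})*rho(\gamma_{13}) + (9)*rho(\gamma_{34}), summed entrywise:
Answer: \begin{pmatrix} 0 & - 9 i & 0 & - \frac{9 i}{2} \\ - 9 i & 0 & \frac{9 i}{2} & 0 \\ 0 & - \frac{9 i}{2} & 0 & - 9 i \\ \frac{9 i}{2} & 0 & - 9 i & 0 \end{pmatrix}


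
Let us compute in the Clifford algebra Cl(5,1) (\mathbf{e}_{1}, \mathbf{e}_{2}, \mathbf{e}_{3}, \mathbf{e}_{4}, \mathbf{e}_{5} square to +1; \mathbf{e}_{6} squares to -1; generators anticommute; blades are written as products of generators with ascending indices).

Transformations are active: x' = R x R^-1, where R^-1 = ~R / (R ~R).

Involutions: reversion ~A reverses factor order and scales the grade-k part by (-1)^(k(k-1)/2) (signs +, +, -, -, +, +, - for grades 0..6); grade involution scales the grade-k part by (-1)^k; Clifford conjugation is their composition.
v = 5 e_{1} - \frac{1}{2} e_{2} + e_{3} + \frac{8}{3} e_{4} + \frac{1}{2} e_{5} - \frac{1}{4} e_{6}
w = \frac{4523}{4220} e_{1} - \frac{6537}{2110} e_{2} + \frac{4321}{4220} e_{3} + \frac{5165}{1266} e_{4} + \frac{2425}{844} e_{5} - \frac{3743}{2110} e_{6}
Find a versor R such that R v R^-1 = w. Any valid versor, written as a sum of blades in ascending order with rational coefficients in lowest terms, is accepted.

Equal squares first: v^2 = w^2 = \frac{4831}{144}. Then v + w = \frac{25623}{4220} e_{1} - \frac{3796}{1055} e_{2} + \frac{8541}{4220} e_{3} + \frac{2847}{422} e_{4} + \frac{2847}{844} e_{5} - \frac{8541}{4220} e_{6} is a versor taking v to w, provided it is invertible.
Answer: \frac{25623}{4220} e_{1} - \frac{3796}{1055} e_{2} + \frac{8541}{4220} e_{3} + \frac{2847}{422} e_{4} + \frac{2847}{844} e_{5} - \frac{8541}{4220} e_{6}


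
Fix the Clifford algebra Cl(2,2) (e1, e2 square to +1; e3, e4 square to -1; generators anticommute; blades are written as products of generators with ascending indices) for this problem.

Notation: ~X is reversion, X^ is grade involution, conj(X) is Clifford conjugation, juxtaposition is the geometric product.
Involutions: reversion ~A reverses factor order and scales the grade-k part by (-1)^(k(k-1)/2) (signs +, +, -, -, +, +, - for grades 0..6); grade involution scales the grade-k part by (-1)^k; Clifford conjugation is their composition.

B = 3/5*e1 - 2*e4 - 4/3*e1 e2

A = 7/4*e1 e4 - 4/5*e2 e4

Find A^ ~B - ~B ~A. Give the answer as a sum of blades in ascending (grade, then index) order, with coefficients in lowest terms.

first term: 7/2*e1 - 8/5*e2 - 21/20*e4 + 16/15*e1 e4 + 7/3*e2 e4 - 12/25*e1 e2 e4
second term: 7/2*e1 - 8/5*e2 - 21/20*e4 + 16/15*e1 e4 + 7/3*e2 e4 + 12/25*e1 e2 e4
Answer: -24/25*e1 e2 e4


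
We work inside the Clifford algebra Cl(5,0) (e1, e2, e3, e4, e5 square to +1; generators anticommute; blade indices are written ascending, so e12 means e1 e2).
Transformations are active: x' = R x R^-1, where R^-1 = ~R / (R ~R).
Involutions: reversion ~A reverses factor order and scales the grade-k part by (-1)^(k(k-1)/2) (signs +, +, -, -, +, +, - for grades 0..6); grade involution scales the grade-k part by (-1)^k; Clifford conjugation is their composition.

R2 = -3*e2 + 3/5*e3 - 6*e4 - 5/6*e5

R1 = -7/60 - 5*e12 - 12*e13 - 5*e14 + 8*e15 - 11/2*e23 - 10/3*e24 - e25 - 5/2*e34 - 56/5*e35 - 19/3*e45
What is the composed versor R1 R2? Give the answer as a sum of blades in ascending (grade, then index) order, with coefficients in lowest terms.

Distribute over the terms of R2 (each basis-blade product reordered to ascending indices, repeated generators contracted through their squares):
R1 (-3*e2) = 15*e1 + 7/20*e2 - 33/2*e3 - 10*e4 - 3*e5 - 36*e123 - 15*e124 + 24*e125 + 15/2*e234 + 168/5*e235 + 19*e245
R1 (3/5*e3) = -36/5*e1 - 33/10*e2 - 7/100*e3 + 3/2*e4 + 168/25*e5 - 3*e123 + 3*e134 - 24/5*e135 + 2*e234 + 3/5*e235 - 19/5*e345
R1 (-6*e4) = 30*e1 + 20*e2 + 15*e3 + 7/10*e4 - 38*e5 + 30*e124 + 72*e134 + 48*e145 + 33*e234 - 6*e245 - 336/5*e345
R1 (-5/6*e5) = -20/3*e1 + 5/6*e2 + 28/3*e3 + 95/18*e4 + 7/72*e5 + 25/6*e125 + 10*e135 + 25/6*e145 + 55/12*e235 + 25/9*e245 + 25/12*e345
Summing the partial products and collecting blades:
Answer: 467/15*e1 + 1073/60*e2 + 2329/300*e3 - 227/90*e4 - 61529/1800*e5 - 39*e123 + 15*e124 + 169/6*e125 + 75*e134 + 26/5*e135 + 313/6*e145 + 85/2*e234 + 2327/60*e235 + 142/9*e245 - 827/12*e345


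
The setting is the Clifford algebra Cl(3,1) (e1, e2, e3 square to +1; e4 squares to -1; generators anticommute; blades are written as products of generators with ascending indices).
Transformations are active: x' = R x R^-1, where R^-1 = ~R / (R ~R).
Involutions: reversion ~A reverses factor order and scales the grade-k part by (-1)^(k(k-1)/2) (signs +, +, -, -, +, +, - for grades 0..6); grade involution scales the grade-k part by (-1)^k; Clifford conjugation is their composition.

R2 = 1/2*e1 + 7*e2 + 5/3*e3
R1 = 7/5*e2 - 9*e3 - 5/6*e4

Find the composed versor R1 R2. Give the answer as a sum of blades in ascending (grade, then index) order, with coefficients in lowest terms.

Distribute over the terms of R1 (each basis-blade product reordered to ascending indices, repeated generators contracted through their squares):
(7/5*e2) R2 = 49/5 - 7/10*e1 e2 + 7/3*e2 e3
(-9*e3) R2 = -15 + 9/2*e1 e3 + 63*e2 e3
(-5/6*e4) R2 = 5/12*e1 e4 + 35/6*e2 e4 + 25/18*e3 e4
Summing the partial products and collecting blades:
Answer: -26/5 - 7/10*e1 e2 + 9/2*e1 e3 + 5/12*e1 e4 + 196/3*e2 e3 + 35/6*e2 e4 + 25/18*e3 e4


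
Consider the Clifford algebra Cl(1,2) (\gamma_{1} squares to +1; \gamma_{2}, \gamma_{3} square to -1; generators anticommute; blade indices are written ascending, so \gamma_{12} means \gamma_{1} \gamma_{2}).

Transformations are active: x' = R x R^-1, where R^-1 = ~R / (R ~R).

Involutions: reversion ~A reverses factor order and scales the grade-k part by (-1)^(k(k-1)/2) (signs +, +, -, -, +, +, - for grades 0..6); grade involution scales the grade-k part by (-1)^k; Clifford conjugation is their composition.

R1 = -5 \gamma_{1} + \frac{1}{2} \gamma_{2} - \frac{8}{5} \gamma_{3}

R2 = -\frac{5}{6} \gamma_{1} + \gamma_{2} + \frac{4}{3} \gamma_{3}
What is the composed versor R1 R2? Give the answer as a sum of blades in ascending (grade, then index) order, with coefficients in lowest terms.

Distribute over the terms of R1 (each basis-blade product reordered to ascending indices, repeated generators contracted through their squares):
(-5 \gamma_{1}) R2 = \frac{25}{6} - 5 \gamma_{12} - \frac{20}{3} \gamma_{13}
(\frac{1}{2} \gamma_{2}) R2 = -\frac{1}{2} + \frac{5}{12} \gamma_{12} + \frac{2}{3} \gamma_{23}
(-\frac{8}{5} \gamma_{3}) R2 = \frac{32}{15} - \frac{4}{3} \gamma_{13} + \frac{8}{5} \gamma_{23}
Summing the partial products and collecting blades:
Answer: \frac{29}{5} - \frac{55}{12} \gamma_{12} - 8 \gamma_{13} + \frac{34}{15} \gamma_{23}
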